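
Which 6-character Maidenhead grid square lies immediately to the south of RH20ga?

Latitude subsquare a = 0; −1 → -1, wraps to 23 = x, carry into square.
Latitude square 0; −1 → -1, wraps to 9, carry into field.
Latitude field H = 7; −1 → 6 = G.
The longitude characters are unchanged.

RG29gx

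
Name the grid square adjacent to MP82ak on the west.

MP72xk

Longitude subsquare a = 0; −1 → -1, wraps to 23 = x, carry into square.
Longitude square 8; −1 → 7.
The latitude characters are unchanged.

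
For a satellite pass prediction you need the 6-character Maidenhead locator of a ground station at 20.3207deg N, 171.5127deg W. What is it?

AL40fh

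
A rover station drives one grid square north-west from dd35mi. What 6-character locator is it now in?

DD35lj

Longitude subsquare m = 12; −1 → 11 = l.
Latitude subsquare i = 8; +1 → 9 = j.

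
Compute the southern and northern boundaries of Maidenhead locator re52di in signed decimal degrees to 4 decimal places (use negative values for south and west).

Field R=17, E=4: +17·20° lon, +4·10° lat → SW at lon 160°, lat -50°.
Square 5, 2: +5·2° lon, +2·1° lat → SW at lon 170°, lat -48°.
Subsquare d=3, i=8: +3·0.0833333° lon, +8·0.0416667° lat → SW at lon 170.25°, lat -47.6667°.
Cell spans 0.0833333° lon × 0.0416667° lat.
south -47.6667, north -47.6250.

-47.6667, -47.6250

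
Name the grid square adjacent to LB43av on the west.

LB33xv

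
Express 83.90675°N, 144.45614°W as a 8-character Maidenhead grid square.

BR73sv57

Add 180° to longitude and 90° to latitude: 35.54386, 173.90675.
Field: 35.54386/20 → 1 → B, 173.90675/10 → 17 → R; chars BR.
Square: 15.54386/2 → 7, 3.90675/1 → 3; chars 73.
Subsquare: 1.54386/0.0833333 → 18 → s, 0.90675/0.0416667 → 21 → v; chars sv.
Extended square: 0.04386/0.00833333 → 5, 0.03175/0.00416667 → 7; chars 57.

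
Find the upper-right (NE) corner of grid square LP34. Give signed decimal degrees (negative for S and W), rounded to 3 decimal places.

65.000, 48.000

Field L=11, P=15: +11·20° lon, +15·10° lat → SW at lon 40°, lat 60°.
Square 3, 4: +3·2° lon, +4·1° lat → SW at lon 46°, lat 64°.
Cell spans 2° lon × 1° lat. NE corner is SW corner plus one full cell.
latitude 65.000, longitude 48.000.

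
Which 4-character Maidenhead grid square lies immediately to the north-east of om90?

Longitude square 9; +1 → 10, wraps to 0, carry into field.
Longitude field O = 14; +1 → 15 = P.
Latitude square 0; +1 → 1.

PM01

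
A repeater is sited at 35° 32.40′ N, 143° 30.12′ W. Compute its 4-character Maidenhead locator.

Add 180° to longitude and 90° to latitude: 36.50, 125.54.
Field (20°×10°, letters A–R): lon ⌊36.50/20⌋ = 1 → B; lat ⌊125.54/10⌋ = 12 → M.
Square (2°×1°, digits 0–9): lon ⌊16.50/2⌋ = 8; lat ⌊5.54/1⌋ = 5.

BM85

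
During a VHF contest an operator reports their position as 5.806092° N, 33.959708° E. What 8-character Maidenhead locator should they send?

KJ65xt53

Offset from 180°W / 90°S: lon 213.95971°, lat 95.80609°.
Field: 213.95971/20 → 10 → K, 95.80609/10 → 9 → J; chars KJ.
Square: 13.95971/2 → 6, 5.80609/1 → 5; chars 65.
Subsquare: 1.95971/0.0833333 → 23 → x, 0.80609/0.0416667 → 19 → t; chars xt.
Extended square: 0.04304/0.00833333 → 5, 0.01443/0.00416667 → 3; chars 53.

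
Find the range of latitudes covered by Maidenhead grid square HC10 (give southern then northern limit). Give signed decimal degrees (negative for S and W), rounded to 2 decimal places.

-70.00, -69.00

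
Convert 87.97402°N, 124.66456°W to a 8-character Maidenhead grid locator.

Offset from 180°W / 90°S: lon 55.33544°, lat 177.97402°.
Field: lon ⌊55.33544/20⌋ = 2 → C; lat ⌊177.97402/10⌋ = 17 → R.
Square: lon ⌊15.33544/2⌋ = 7; lat ⌊7.97402/1⌋ = 7.
Subsquare: lon ⌊1.33544/0.0833333⌋ = 16 → q; lat ⌊0.97402/0.0416667⌋ = 23 → x.
Extended square: lon ⌊0.00211/0.00833333⌋ = 0; lat ⌊0.01569/0.00416667⌋ = 3.

CR77qx03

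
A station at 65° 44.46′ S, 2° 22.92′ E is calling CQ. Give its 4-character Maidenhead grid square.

JC14

Add 180° to longitude and 90° to latitude: 182.38, 24.26.
Field (20°×10°, letters A–R): lon ⌊182.38/20⌋ = 9 → J; lat ⌊24.26/10⌋ = 2 → C.
Square (2°×1°, digits 0–9): lon ⌊2.38/2⌋ = 1; lat ⌊4.26/1⌋ = 4.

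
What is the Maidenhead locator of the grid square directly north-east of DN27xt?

Longitude subsquare x = 23; +1 → 24, wraps to 0 = a, carry into square.
Longitude square 2; +1 → 3.
Latitude subsquare t = 19; +1 → 20 = u.

DN37au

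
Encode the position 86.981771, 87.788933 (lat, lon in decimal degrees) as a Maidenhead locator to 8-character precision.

NR36vx45

Offset from 180°W / 90°S: lon 267.78893°, lat 176.98177°.
Field: lon ⌊267.78893/20⌋ = 13 → N; lat ⌊176.98177/10⌋ = 17 → R.
Square: lon ⌊7.78893/2⌋ = 3; lat ⌊6.98177/1⌋ = 6.
Subsquare: lon ⌊1.78893/0.0833333⌋ = 21 → v; lat ⌊0.98177/0.0416667⌋ = 23 → x.
Extended square: lon ⌊0.03893/0.00833333⌋ = 4; lat ⌊0.02344/0.00416667⌋ = 5.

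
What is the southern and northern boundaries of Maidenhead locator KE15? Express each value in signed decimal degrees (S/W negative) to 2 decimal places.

Field K=10, E=4: +10·20° lon, +4·10° lat → SW at lon 20°, lat -50°.
Square 1, 5: +1·2° lon, +5·1° lat → SW at lon 22°, lat -45°.
Cell spans 2° lon × 1° lat.
south -45.00, north -44.00.

-45.00, -44.00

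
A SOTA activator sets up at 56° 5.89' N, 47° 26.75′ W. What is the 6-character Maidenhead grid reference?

GO66gc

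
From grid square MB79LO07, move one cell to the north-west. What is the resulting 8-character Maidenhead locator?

Longitude extended square 0; −1 → -1, wraps to 9, carry into subsquare.
Longitude subsquare l = 11; −1 → 10 = k.
Latitude extended square 7; +1 → 8.

MB79ko98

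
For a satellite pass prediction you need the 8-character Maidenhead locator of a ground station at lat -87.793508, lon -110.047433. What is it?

DA42xe49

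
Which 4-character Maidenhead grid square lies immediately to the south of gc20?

GB29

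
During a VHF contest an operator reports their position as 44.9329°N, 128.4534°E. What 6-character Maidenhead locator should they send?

PN44fw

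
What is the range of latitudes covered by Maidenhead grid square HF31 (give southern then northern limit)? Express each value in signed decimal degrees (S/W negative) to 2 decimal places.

-39.00, -38.00

Field H=7, F=5: +7·20° lon, +5·10° lat → SW at lon -40°, lat -40°.
Square 3, 1: +3·2° lon, +1·1° lat → SW at lon -34°, lat -39°.
Cell spans 2° lon × 1° lat.
south -39.00, north -38.00.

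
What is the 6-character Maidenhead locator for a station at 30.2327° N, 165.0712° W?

Shift to the Maidenhead origin (180°W, 90°S): lon 14.9288, lat 120.2327.
Field: 14.9288/20 → 0 → A, 120.2327/10 → 12 → M; chars AM.
Square: 14.9288/2 → 7, 0.2327/1 → 0; chars 70.
Subsquare: 0.9288/0.0833333 → 11 → l, 0.2327/0.0416667 → 5 → f; chars lf.

AM70lf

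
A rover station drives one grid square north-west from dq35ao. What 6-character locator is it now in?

DQ25xp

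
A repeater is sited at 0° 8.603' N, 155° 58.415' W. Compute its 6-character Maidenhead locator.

BJ20ad

Offset from 180°W / 90°S: lon 24.0264°, lat 90.1434°.
Field: 24.0264/20 → 1 → B, 90.1434/10 → 9 → J; chars BJ.
Square: 4.0264/2 → 2, 0.1434/1 → 0; chars 20.
Subsquare: 0.0264/0.0833333 → 0 → a, 0.1434/0.0416667 → 3 → d; chars ad.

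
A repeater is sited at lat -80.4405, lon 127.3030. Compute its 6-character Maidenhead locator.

PA39pn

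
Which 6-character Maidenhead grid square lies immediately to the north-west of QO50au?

Longitude subsquare a = 0; −1 → -1, wraps to 23 = x, carry into square.
Longitude square 5; −1 → 4.
Latitude subsquare u = 20; +1 → 21 = v.

QO40xv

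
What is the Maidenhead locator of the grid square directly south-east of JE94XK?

KE04aj

Longitude subsquare x = 23; +1 → 24, wraps to 0 = a, carry into square.
Longitude square 9; +1 → 10, wraps to 0, carry into field.
Longitude field J = 9; +1 → 10 = K.
Latitude subsquare k = 10; −1 → 9 = j.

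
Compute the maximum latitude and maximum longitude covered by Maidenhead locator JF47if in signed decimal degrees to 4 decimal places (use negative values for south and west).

-32.7500, 8.7500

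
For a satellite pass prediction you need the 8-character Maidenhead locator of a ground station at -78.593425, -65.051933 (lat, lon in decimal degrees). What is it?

FB71lj37

Shift to the Maidenhead origin (180°W, 90°S): lon 114.94807, lat 11.40658.
Field (20°×10°, letters A–R): 114.94807/20 → 5 → F, 11.40658/10 → 1 → B; chars FB.
Square (2°×1°, digits 0–9): 14.94807/2 → 7, 1.40658/1 → 1; chars 71.
Subsquare (5′×2.5′, letters a–x): 0.94807/0.0833333 → 11 → l, 0.40658/0.0416667 → 9 → j; chars lj.
Extended square (30″×15″, digits 0–9): 0.03140/0.00833333 → 3, 0.03158/0.00416667 → 7; chars 37.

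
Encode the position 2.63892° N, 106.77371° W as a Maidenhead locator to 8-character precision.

Shift to the Maidenhead origin (180°W, 90°S): lon 73.22629, lat 92.63892.
Field: lon ⌊73.22629/20⌋ = 3 → D; lat ⌊92.63892/10⌋ = 9 → J.
Square: lon ⌊13.22629/2⌋ = 6; lat ⌊2.63892/1⌋ = 2.
Subsquare: lon ⌊1.22629/0.0833333⌋ = 14 → o; lat ⌊0.63892/0.0416667⌋ = 15 → p.
Extended square: lon ⌊0.05962/0.00833333⌋ = 7; lat ⌊0.01392/0.00416667⌋ = 3.

DJ62op73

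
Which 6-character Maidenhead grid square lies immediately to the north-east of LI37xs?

LI47at

Longitude subsquare x = 23; +1 → 24, wraps to 0 = a, carry into square.
Longitude square 3; +1 → 4.
Latitude subsquare s = 18; +1 → 19 = t.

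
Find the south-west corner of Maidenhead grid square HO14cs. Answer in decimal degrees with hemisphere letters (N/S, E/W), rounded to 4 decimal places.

Field H=7, O=14: +7·20° lon, +14·10° lat → SW at lon -40°, lat 50°.
Square 1, 4: +1·2° lon, +4·1° lat → SW at lon -38°, lat 54°.
Subsquare c=2, s=18: +2·0.0833333° lon, +18·0.0416667° lat → SW at lon -37.8333°, lat 54.75°.
latitude 54.7500° N, longitude 37.8333° W.

54.7500° N, 37.8333° W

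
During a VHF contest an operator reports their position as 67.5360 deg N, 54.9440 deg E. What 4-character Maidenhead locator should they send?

LP77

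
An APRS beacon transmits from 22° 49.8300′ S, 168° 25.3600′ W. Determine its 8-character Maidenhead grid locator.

AG57se90

Add 180° to longitude and 90° to latitude: 11.57733, 67.16950.
Field (20°×10°, letters A–R): lon ⌊11.57733/20⌋ = 0 → A; lat ⌊67.16950/10⌋ = 6 → G.
Square (2°×1°, digits 0–9): lon ⌊11.57733/2⌋ = 5; lat ⌊7.16950/1⌋ = 7.
Subsquare (5′×2.5′, letters a–x): lon ⌊1.57733/0.0833333⌋ = 18 → s; lat ⌊0.16950/0.0416667⌋ = 4 → e.
Extended square (30″×15″, digits 0–9): lon ⌊0.07733/0.00833333⌋ = 9; lat ⌊0.00283/0.00416667⌋ = 0.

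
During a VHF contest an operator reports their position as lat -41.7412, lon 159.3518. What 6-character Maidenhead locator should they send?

QE98qg

Add 180° to longitude and 90° to latitude: 339.3518, 48.2588.
Field (20°×10°, letters A–R): 339.3518/20 → 16 → Q, 48.2588/10 → 4 → E; chars QE.
Square (2°×1°, digits 0–9): 19.3518/2 → 9, 8.2588/1 → 8; chars 98.
Subsquare (5′×2.5′, letters a–x): 1.3518/0.0833333 → 16 → q, 0.2588/0.0416667 → 6 → g; chars qg.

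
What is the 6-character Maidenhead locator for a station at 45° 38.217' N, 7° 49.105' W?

Shift to the Maidenhead origin (180°W, 90°S): lon 172.1816, lat 135.6370.
Field: lon ⌊172.1816/20⌋ = 8 → I; lat ⌊135.6370/10⌋ = 13 → N.
Square: lon ⌊12.1816/2⌋ = 6; lat ⌊5.6370/1⌋ = 5.
Subsquare: lon ⌊0.1816/0.0833333⌋ = 2 → c; lat ⌊0.6370/0.0416667⌋ = 15 → p.

IN65cp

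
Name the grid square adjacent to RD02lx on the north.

RD03la

Latitude subsquare x = 23; +1 → 24, wraps to 0 = a, carry into square.
Latitude square 2; +1 → 3.
The longitude characters are unchanged.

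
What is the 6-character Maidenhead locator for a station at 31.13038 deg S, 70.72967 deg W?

FF48pu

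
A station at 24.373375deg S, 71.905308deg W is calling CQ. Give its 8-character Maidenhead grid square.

FG45bp10

Offset from 180°W / 90°S: lon 108.09469°, lat 65.62663°.
Field: 108.09469/20 → 5 → F, 65.62663/10 → 6 → G; chars FG.
Square: 8.09469/2 → 4, 5.62663/1 → 5; chars 45.
Subsquare: 0.09469/0.0833333 → 1 → b, 0.62663/0.0416667 → 15 → p; chars bp.
Extended square: 0.01136/0.00833333 → 1, 0.00163/0.00416667 → 0; chars 10.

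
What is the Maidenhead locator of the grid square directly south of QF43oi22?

Latitude extended square 2; −1 → 1.
The longitude characters are unchanged.

QF43oi21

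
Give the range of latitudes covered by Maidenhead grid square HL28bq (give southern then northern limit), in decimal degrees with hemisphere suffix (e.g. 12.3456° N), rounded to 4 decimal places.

Field H=7, L=11: +7·20° lon, +11·10° lat → SW at lon -40°, lat 20°.
Square 2, 8: +2·2° lon, +8·1° lat → SW at lon -36°, lat 28°.
Subsquare b=1, q=16: +1·0.0833333° lon, +16·0.0416667° lat → SW at lon -35.9167°, lat 28.6667°.
Cell spans 0.0833333° lon × 0.0416667° lat.
south 28.6667° N, north 28.7083° N.

28.6667° N, 28.7083° N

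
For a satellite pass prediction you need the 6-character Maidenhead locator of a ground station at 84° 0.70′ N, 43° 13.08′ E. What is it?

Offset from 180°W / 90°S: lon 223.2180°, lat 174.0117°.
Field: lon ⌊223.2180/20⌋ = 11 → L; lat ⌊174.0117/10⌋ = 17 → R.
Square: lon ⌊3.2180/2⌋ = 1; lat ⌊4.0117/1⌋ = 4.
Subsquare: lon ⌊1.2180/0.0833333⌋ = 14 → o; lat ⌊0.0117/0.0416667⌋ = 0 → a.

LR14oa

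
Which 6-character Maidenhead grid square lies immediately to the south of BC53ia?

BC52ix

Latitude subsquare a = 0; −1 → -1, wraps to 23 = x, carry into square.
Latitude square 3; −1 → 2.
The longitude characters are unchanged.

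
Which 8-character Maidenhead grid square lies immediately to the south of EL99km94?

Latitude extended square 4; −1 → 3.
The longitude characters are unchanged.

EL99km93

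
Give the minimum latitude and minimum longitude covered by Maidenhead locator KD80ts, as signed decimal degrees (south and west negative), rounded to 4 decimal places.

Field K=10, D=3: +10·20° lon, +3·10° lat → SW at lon 20°, lat -60°.
Square 8, 0: +8·2° lon, +0·1° lat → SW at lon 36°, lat -60°.
Subsquare t=19, s=18: +19·0.0833333° lon, +18·0.0416667° lat → SW at lon 37.5833°, lat -59.25°.
latitude -59.2500, longitude 37.5833.

-59.2500, 37.5833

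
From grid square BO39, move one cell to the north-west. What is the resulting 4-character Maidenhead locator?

BP20

Longitude square 3; −1 → 2.
Latitude square 9; +1 → 10, wraps to 0, carry into field.
Latitude field O = 14; +1 → 15 = P.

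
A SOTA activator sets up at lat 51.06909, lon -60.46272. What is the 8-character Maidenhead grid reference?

FO91sb46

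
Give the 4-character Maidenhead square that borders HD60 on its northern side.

Latitude square 0; +1 → 1.
The longitude characters are unchanged.

HD61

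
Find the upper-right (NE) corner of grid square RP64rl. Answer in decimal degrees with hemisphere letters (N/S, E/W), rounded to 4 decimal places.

Field R=17, P=15: +17·20° lon, +15·10° lat → SW at lon 160°, lat 60°.
Square 6, 4: +6·2° lon, +4·1° lat → SW at lon 172°, lat 64°.
Subsquare r=17, l=11: +17·0.0833333° lon, +11·0.0416667° lat → SW at lon 173.417°, lat 64.4583°.
Cell spans 0.0833333° lon × 0.0416667° lat. NE corner is SW corner plus one full cell.
latitude 64.5000° N, longitude 173.5000° E.

64.5000° N, 173.5000° E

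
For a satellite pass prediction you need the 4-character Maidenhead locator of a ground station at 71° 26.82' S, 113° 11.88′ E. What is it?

OB68

Shift to the Maidenhead origin (180°W, 90°S): lon 293.20, lat 18.55.
Field: 293.20/20 → 14 → O, 18.55/10 → 1 → B; chars OB.
Square: 13.20/2 → 6, 8.55/1 → 8; chars 68.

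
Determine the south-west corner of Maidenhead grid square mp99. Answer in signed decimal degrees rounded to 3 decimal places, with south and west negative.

Field M=12, P=15: +12·20° lon, +15·10° lat → SW at lon 60°, lat 60°.
Square 9, 9: +9·2° lon, +9·1° lat → SW at lon 78°, lat 69°.
latitude 69.000, longitude 78.000.

69.000, 78.000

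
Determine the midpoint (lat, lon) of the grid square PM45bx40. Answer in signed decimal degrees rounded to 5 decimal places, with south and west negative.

35.96042, 128.12083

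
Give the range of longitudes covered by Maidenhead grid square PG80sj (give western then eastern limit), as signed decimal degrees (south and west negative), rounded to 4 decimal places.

137.5000, 137.5833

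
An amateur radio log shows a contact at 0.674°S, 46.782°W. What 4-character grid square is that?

GI69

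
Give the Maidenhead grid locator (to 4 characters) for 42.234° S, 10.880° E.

Offset from 180°W / 90°S: lon 190.88°, lat 47.77°.
Field: 190.88/20 → 9 → J, 47.77/10 → 4 → E; chars JE.
Square: 10.88/2 → 5, 7.77/1 → 7; chars 57.

JE57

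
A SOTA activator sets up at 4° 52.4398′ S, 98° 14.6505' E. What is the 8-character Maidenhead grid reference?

NI95cd90

Shift to the Maidenhead origin (180°W, 90°S): lon 278.24417, lat 85.12600.
Field: 278.24417/20 → 13 → N, 85.12600/10 → 8 → I; chars NI.
Square: 18.24417/2 → 9, 5.12600/1 → 5; chars 95.
Subsquare: 0.24417/0.0833333 → 2 → c, 0.12600/0.0416667 → 3 → d; chars cd.
Extended square: 0.07751/0.00833333 → 9, 0.00100/0.00416667 → 0; chars 90.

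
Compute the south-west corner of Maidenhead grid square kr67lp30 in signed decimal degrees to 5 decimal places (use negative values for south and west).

Field K=10, R=17: +10·20° lon, +17·10° lat → SW at lon 20°, lat 80°.
Square 6, 7: +6·2° lon, +7·1° lat → SW at lon 32°, lat 87°.
Subsquare l=11, p=15: +11·0.0833333° lon, +15·0.0416667° lat → SW at lon 32.9167°, lat 87.625°.
Extended square 3, 0: +3·0.00833333° lon, +0·0.00416667° lat → SW at lon 32.9417°, lat 87.625°.
latitude 87.62500, longitude 32.94167.

87.62500, 32.94167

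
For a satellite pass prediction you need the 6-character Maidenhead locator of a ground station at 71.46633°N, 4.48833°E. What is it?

Offset from 180°W / 90°S: lon 184.4883°, lat 161.4663°.
Field: lon ⌊184.4883/20⌋ = 9 → J; lat ⌊161.4663/10⌋ = 16 → Q.
Square: lon ⌊4.4883/2⌋ = 2; lat ⌊1.4663/1⌋ = 1.
Subsquare: lon ⌊0.4883/0.0833333⌋ = 5 → f; lat ⌊0.4663/0.0416667⌋ = 11 → l.

JQ21fl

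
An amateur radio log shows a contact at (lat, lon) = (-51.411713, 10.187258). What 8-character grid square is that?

Offset from 180°W / 90°S: lon 190.18726°, lat 38.58829°.
Field (20°×10°, letters A–R): 190.18726/20 → 9 → J, 38.58829/10 → 3 → D; chars JD.
Square (2°×1°, digits 0–9): 10.18726/2 → 5, 8.58829/1 → 8; chars 58.
Subsquare (5′×2.5′, letters a–x): 0.18726/0.0833333 → 2 → c, 0.58829/0.0416667 → 14 → o; chars co.
Extended square (30″×15″, digits 0–9): 0.02059/0.00833333 → 2, 0.00495/0.00416667 → 1; chars 21.

JD58co21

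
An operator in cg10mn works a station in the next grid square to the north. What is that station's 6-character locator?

Latitude subsquare n = 13; +1 → 14 = o.
The longitude characters are unchanged.

CG10mo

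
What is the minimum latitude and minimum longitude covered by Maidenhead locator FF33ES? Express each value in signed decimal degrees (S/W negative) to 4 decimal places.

Field F=5, F=5: +5·20° lon, +5·10° lat → SW at lon -80°, lat -40°.
Square 3, 3: +3·2° lon, +3·1° lat → SW at lon -74°, lat -37°.
Subsquare e=4, s=18: +4·0.0833333° lon, +18·0.0416667° lat → SW at lon -73.6667°, lat -36.25°.
latitude -36.2500, longitude -73.6667.

-36.2500, -73.6667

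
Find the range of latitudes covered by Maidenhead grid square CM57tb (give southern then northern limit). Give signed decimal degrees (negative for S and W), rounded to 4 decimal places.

Field C=2, M=12: +2·20° lon, +12·10° lat → SW at lon -140°, lat 30°.
Square 5, 7: +5·2° lon, +7·1° lat → SW at lon -130°, lat 37°.
Subsquare t=19, b=1: +19·0.0833333° lon, +1·0.0416667° lat → SW at lon -128.417°, lat 37.0417°.
Cell spans 0.0833333° lon × 0.0416667° lat.
south 37.0417, north 37.0833.

37.0417, 37.0833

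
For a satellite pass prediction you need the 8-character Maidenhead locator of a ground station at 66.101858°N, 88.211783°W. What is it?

EP56vc44

Offset from 180°W / 90°S: lon 91.78822°, lat 156.10186°.
Field (20°×10°, letters A–R): 91.78822/20 → 4 → E, 156.10186/10 → 15 → P; chars EP.
Square (2°×1°, digits 0–9): 11.78822/2 → 5, 6.10186/1 → 6; chars 56.
Subsquare (5′×2.5′, letters a–x): 1.78822/0.0833333 → 21 → v, 0.10186/0.0416667 → 2 → c; chars vc.
Extended square (30″×15″, digits 0–9): 0.03822/0.00833333 → 4, 0.01852/0.00416667 → 4; chars 44.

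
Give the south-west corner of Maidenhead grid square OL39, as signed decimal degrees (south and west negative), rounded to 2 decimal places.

29.00, 106.00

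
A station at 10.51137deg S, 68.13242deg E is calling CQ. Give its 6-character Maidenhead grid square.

Shift to the Maidenhead origin (180°W, 90°S): lon 248.1324, lat 79.4886.
Field: 248.1324/20 → 12 → M, 79.4886/10 → 7 → H; chars MH.
Square: 8.1324/2 → 4, 9.4886/1 → 9; chars 49.
Subsquare: 0.1324/0.0833333 → 1 → b, 0.4886/0.0416667 → 11 → l; chars bl.

MH49bl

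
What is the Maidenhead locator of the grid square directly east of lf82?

LF92

Longitude square 8; +1 → 9.
The latitude characters are unchanged.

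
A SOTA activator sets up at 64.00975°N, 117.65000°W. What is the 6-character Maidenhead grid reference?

DP14ea

Shift to the Maidenhead origin (180°W, 90°S): lon 62.3500, lat 154.0097.
Field: lon ⌊62.3500/20⌋ = 3 → D; lat ⌊154.0097/10⌋ = 15 → P.
Square: lon ⌊2.3500/2⌋ = 1; lat ⌊4.0097/1⌋ = 4.
Subsquare: lon ⌊0.3500/0.0833333⌋ = 4 → e; lat ⌊0.0097/0.0416667⌋ = 0 → a.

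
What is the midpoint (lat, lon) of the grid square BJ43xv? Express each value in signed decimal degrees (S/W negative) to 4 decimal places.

3.8958, -150.0417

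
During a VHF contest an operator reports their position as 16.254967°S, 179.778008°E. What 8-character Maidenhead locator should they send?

RH93vr38

Shift to the Maidenhead origin (180°W, 90°S): lon 359.77801, lat 73.74503.
Field: lon ⌊359.77801/20⌋ = 17 → R; lat ⌊73.74503/10⌋ = 7 → H.
Square: lon ⌊19.77801/2⌋ = 9; lat ⌊3.74503/1⌋ = 3.
Subsquare: lon ⌊1.77801/0.0833333⌋ = 21 → v; lat ⌊0.74503/0.0416667⌋ = 17 → r.
Extended square: lon ⌊0.02801/0.00833333⌋ = 3; lat ⌊0.03670/0.00416667⌋ = 8.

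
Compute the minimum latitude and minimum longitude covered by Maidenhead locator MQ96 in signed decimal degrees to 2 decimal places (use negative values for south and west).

76.00, 78.00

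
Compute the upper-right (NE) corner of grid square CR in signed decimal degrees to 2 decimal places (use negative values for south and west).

Field C=2, R=17: +2·20° lon, +17·10° lat → SW at lon -140°, lat 80°.
Cell spans 20° lon × 10° lat. NE corner is SW corner plus one full cell.
latitude 90.00, longitude -120.00.

90.00, -120.00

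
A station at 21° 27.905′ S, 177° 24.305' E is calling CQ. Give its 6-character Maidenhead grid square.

RG88qm

Add 180° to longitude and 90° to latitude: 357.4051, 68.5349.
Field: 357.4051/20 → 17 → R, 68.5349/10 → 6 → G; chars RG.
Square: 17.4051/2 → 8, 8.5349/1 → 8; chars 88.
Subsquare: 1.4051/0.0833333 → 16 → q, 0.5349/0.0416667 → 12 → m; chars qm.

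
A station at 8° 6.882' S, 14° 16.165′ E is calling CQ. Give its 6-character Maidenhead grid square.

JI71dv

Shift to the Maidenhead origin (180°W, 90°S): lon 194.2694, lat 81.8853.
Field: lon ⌊194.2694/20⌋ = 9 → J; lat ⌊81.8853/10⌋ = 8 → I.
Square: lon ⌊14.2694/2⌋ = 7; lat ⌊1.8853/1⌋ = 1.
Subsquare: lon ⌊0.2694/0.0833333⌋ = 3 → d; lat ⌊0.8853/0.0416667⌋ = 21 → v.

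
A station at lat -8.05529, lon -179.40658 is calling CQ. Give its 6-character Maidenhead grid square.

Shift to the Maidenhead origin (180°W, 90°S): lon 0.5934, lat 81.9447.
Field: 0.5934/20 → 0 → A, 81.9447/10 → 8 → I; chars AI.
Square: 0.5934/2 → 0, 1.9447/1 → 1; chars 01.
Subsquare: 0.5934/0.0833333 → 7 → h, 0.9447/0.0416667 → 22 → w; chars hw.

AI01hw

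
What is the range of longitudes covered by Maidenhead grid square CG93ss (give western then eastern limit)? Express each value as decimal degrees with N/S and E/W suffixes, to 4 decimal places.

Field C=2, G=6: +2·20° lon, +6·10° lat → SW at lon -140°, lat -30°.
Square 9, 3: +9·2° lon, +3·1° lat → SW at lon -122°, lat -27°.
Subsquare s=18, s=18: +18·0.0833333° lon, +18·0.0416667° lat → SW at lon -120.5°, lat -26.25°.
Cell spans 0.0833333° lon × 0.0416667° lat.
west 120.5000° W, east 120.4167° W.

120.5000° W, 120.4167° W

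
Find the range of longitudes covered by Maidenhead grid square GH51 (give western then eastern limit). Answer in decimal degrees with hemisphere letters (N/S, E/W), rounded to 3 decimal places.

Field G=6, H=7: +6·20° lon, +7·10° lat → SW at lon -60°, lat -20°.
Square 5, 1: +5·2° lon, +1·1° lat → SW at lon -50°, lat -19°.
Cell spans 2° lon × 1° lat.
west 50.000° W, east 48.000° W.

50.000° W, 48.000° W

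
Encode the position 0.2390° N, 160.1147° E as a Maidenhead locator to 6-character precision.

RJ00bf

Offset from 180°W / 90°S: lon 340.1147°, lat 90.2390°.
Field: 340.1147/20 → 17 → R, 90.2390/10 → 9 → J; chars RJ.
Square: 0.1147/2 → 0, 0.2390/1 → 0; chars 00.
Subsquare: 0.1147/0.0833333 → 1 → b, 0.2390/0.0416667 → 5 → f; chars bf.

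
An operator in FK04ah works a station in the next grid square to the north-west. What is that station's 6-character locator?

EK94xi

Longitude subsquare a = 0; −1 → -1, wraps to 23 = x, carry into square.
Longitude square 0; −1 → -1, wraps to 9, carry into field.
Longitude field F = 5; −1 → 4 = E.
Latitude subsquare h = 7; +1 → 8 = i.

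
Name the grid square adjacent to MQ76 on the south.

MQ75

Latitude square 6; −1 → 5.
The longitude characters are unchanged.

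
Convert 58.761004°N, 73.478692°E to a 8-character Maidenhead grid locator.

MO68rs72

Add 180° to longitude and 90° to latitude: 253.47869, 148.76100.
Field: 253.47869/20 → 12 → M, 148.76100/10 → 14 → O; chars MO.
Square: 13.47869/2 → 6, 8.76100/1 → 8; chars 68.
Subsquare: 1.47869/0.0833333 → 17 → r, 0.76100/0.0416667 → 18 → s; chars rs.
Extended square: 0.06203/0.00833333 → 7, 0.01100/0.00416667 → 2; chars 72.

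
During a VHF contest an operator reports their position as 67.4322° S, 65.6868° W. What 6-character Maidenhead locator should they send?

FC72dn

Shift to the Maidenhead origin (180°W, 90°S): lon 114.3132, lat 22.5678.
Field: 114.3132/20 → 5 → F, 22.5678/10 → 2 → C; chars FC.
Square: 14.3132/2 → 7, 2.5678/1 → 2; chars 72.
Subsquare: 0.3132/0.0833333 → 3 → d, 0.5678/0.0416667 → 13 → n; chars dn.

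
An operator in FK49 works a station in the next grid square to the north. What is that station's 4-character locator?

FL40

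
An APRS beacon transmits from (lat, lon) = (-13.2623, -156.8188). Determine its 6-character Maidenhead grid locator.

Offset from 180°W / 90°S: lon 23.1812°, lat 76.7377°.
Field: lon ⌊23.1812/20⌋ = 1 → B; lat ⌊76.7377/10⌋ = 7 → H.
Square: lon ⌊3.1812/2⌋ = 1; lat ⌊6.7377/1⌋ = 6.
Subsquare: lon ⌊1.1812/0.0833333⌋ = 14 → o; lat ⌊0.7377/0.0416667⌋ = 17 → r.

BH16or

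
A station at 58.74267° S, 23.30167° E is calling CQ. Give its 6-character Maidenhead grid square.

KD11pg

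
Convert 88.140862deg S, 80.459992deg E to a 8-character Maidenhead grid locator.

NA01fu56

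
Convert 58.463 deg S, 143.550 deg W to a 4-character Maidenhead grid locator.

BD81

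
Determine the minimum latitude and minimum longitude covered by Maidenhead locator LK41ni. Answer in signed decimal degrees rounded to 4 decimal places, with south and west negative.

11.3333, 49.0833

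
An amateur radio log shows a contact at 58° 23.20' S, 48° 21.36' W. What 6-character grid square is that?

Offset from 180°W / 90°S: lon 131.6440°, lat 31.6133°.
Field: 131.6440/20 → 6 → G, 31.6133/10 → 3 → D; chars GD.
Square: 11.6440/2 → 5, 1.6133/1 → 1; chars 51.
Subsquare: 1.6440/0.0833333 → 19 → t, 0.6133/0.0416667 → 14 → o; chars to.

GD51to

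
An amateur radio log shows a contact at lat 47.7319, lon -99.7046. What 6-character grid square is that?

EN07dr

Add 180° to longitude and 90° to latitude: 80.2954, 137.7319.
Field (20°×10°, letters A–R): 80.2954/20 → 4 → E, 137.7319/10 → 13 → N; chars EN.
Square (2°×1°, digits 0–9): 0.2954/2 → 0, 7.7319/1 → 7; chars 07.
Subsquare (5′×2.5′, letters a–x): 0.2954/0.0833333 → 3 → d, 0.7319/0.0416667 → 17 → r; chars dr.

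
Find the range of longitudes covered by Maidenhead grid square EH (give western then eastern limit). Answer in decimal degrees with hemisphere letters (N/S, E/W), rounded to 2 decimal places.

100.00° W, 80.00° W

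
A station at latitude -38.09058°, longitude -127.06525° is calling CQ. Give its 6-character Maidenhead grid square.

CF61lv

Shift to the Maidenhead origin (180°W, 90°S): lon 52.9347, lat 51.9094.
Field (20°×10°, letters A–R): lon ⌊52.9347/20⌋ = 2 → C; lat ⌊51.9094/10⌋ = 5 → F.
Square (2°×1°, digits 0–9): lon ⌊12.9347/2⌋ = 6; lat ⌊1.9094/1⌋ = 1.
Subsquare (5′×2.5′, letters a–x): lon ⌊0.9347/0.0833333⌋ = 11 → l; lat ⌊0.9094/0.0416667⌋ = 21 → v.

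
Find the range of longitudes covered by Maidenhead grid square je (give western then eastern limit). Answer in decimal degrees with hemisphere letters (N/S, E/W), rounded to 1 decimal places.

0.0° E, 20.0° E

Field J=9, E=4: +9·20° lon, +4·10° lat → SW at lon 0°, lat -50°.
Cell spans 20° lon × 10° lat.
west 0.0° E, east 20.0° E.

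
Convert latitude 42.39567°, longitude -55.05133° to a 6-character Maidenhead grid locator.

GN22lj

Shift to the Maidenhead origin (180°W, 90°S): lon 124.9487, lat 132.3957.
Field: lon ⌊124.9487/20⌋ = 6 → G; lat ⌊132.3957/10⌋ = 13 → N.
Square: lon ⌊4.9487/2⌋ = 2; lat ⌊2.3957/1⌋ = 2.
Subsquare: lon ⌊0.9487/0.0833333⌋ = 11 → l; lat ⌊0.3957/0.0416667⌋ = 9 → j.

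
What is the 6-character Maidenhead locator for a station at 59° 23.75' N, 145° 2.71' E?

Offset from 180°W / 90°S: lon 325.0452°, lat 149.3958°.
Field: lon ⌊325.0452/20⌋ = 16 → Q; lat ⌊149.3958/10⌋ = 14 → O.
Square: lon ⌊5.0452/2⌋ = 2; lat ⌊9.3958/1⌋ = 9.
Subsquare: lon ⌊1.0452/0.0833333⌋ = 12 → m; lat ⌊0.3958/0.0416667⌋ = 9 → j.

QO29mj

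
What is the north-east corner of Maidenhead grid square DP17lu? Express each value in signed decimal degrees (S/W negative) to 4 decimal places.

67.8750, -117.0000

Field D=3, P=15: +3·20° lon, +15·10° lat → SW at lon -120°, lat 60°.
Square 1, 7: +1·2° lon, +7·1° lat → SW at lon -118°, lat 67°.
Subsquare l=11, u=20: +11·0.0833333° lon, +20·0.0416667° lat → SW at lon -117.083°, lat 67.8333°.
Cell spans 0.0833333° lon × 0.0416667° lat. NE corner is SW corner plus one full cell.
latitude 67.8750, longitude -117.0000.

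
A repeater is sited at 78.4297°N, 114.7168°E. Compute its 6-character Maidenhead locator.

OQ78ik

Add 180° to longitude and 90° to latitude: 294.7168, 168.4297.
Field: 294.7168/20 → 14 → O, 168.4297/10 → 16 → Q; chars OQ.
Square: 14.7168/2 → 7, 8.4297/1 → 8; chars 78.
Subsquare: 0.7168/0.0833333 → 8 → i, 0.4297/0.0416667 → 10 → k; chars ik.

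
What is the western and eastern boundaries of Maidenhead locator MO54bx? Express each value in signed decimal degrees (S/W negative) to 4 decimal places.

70.0833, 70.1667

Field M=12, O=14: +12·20° lon, +14·10° lat → SW at lon 60°, lat 50°.
Square 5, 4: +5·2° lon, +4·1° lat → SW at lon 70°, lat 54°.
Subsquare b=1, x=23: +1·0.0833333° lon, +23·0.0416667° lat → SW at lon 70.0833°, lat 54.9583°.
Cell spans 0.0833333° lon × 0.0416667° lat.
west 70.0833, east 70.1667.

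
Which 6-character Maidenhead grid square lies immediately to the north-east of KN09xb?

KN19ac

Longitude subsquare x = 23; +1 → 24, wraps to 0 = a, carry into square.
Longitude square 0; +1 → 1.
Latitude subsquare b = 1; +1 → 2 = c.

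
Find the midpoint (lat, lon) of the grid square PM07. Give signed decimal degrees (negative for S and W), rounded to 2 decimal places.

37.50, 121.00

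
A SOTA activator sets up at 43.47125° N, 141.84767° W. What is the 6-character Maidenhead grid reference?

BN93bl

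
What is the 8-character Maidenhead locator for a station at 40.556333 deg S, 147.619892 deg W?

BE69ek56

Shift to the Maidenhead origin (180°W, 90°S): lon 32.38011, lat 49.44367.
Field (20°×10°, letters A–R): 32.38011/20 → 1 → B, 49.44367/10 → 4 → E; chars BE.
Square (2°×1°, digits 0–9): 12.38011/2 → 6, 9.44367/1 → 9; chars 69.
Subsquare (5′×2.5′, letters a–x): 0.38011/0.0833333 → 4 → e, 0.44367/0.0416667 → 10 → k; chars ek.
Extended square (30″×15″, digits 0–9): 0.04677/0.00833333 → 5, 0.02700/0.00416667 → 6; chars 56.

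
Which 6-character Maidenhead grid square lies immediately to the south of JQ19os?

JQ19or

Latitude subsquare s = 18; −1 → 17 = r.
The longitude characters are unchanged.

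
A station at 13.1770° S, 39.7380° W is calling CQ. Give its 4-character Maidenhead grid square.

Add 180° to longitude and 90° to latitude: 140.26, 76.82.
Field: lon ⌊140.26/20⌋ = 7 → H; lat ⌊76.82/10⌋ = 7 → H.
Square: lon ⌊0.26/2⌋ = 0; lat ⌊6.82/1⌋ = 6.

HH06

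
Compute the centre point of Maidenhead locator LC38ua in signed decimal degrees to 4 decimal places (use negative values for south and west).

Field L=11, C=2: +11·20° lon, +2·10° lat → SW at lon 40°, lat -70°.
Square 3, 8: +3·2° lon, +8·1° lat → SW at lon 46°, lat -62°.
Subsquare u=20, a=0: +20·0.0833333° lon, +0·0.0416667° lat → SW at lon 47.6667°, lat -62°.
Cell spans 0.0833333° lon × 0.0416667° lat. Centre is SW corner plus half of each.
latitude -61.9792, longitude 47.7083.

-61.9792, 47.7083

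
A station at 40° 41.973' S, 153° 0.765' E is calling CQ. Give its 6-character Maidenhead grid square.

QE69mh

Add 180° to longitude and 90° to latitude: 333.0127, 49.3004.
Field: lon ⌊333.0127/20⌋ = 16 → Q; lat ⌊49.3004/10⌋ = 4 → E.
Square: lon ⌊13.0127/2⌋ = 6; lat ⌊9.3004/1⌋ = 9.
Subsquare: lon ⌊1.0127/0.0833333⌋ = 12 → m; lat ⌊0.3004/0.0416667⌋ = 7 → h.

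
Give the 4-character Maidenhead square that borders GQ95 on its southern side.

GQ94

Latitude square 5; −1 → 4.
The longitude characters are unchanged.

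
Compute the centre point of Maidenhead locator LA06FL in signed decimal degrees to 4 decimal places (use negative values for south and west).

-83.5208, 40.4583

Field L=11, A=0: +11·20° lon, +0·10° lat → SW at lon 40°, lat -90°.
Square 0, 6: +0·2° lon, +6·1° lat → SW at lon 40°, lat -84°.
Subsquare f=5, l=11: +5·0.0833333° lon, +11·0.0416667° lat → SW at lon 40.4167°, lat -83.5417°.
Cell spans 0.0833333° lon × 0.0416667° lat. Centre is SW corner plus half of each.
latitude -83.5208, longitude 40.4583.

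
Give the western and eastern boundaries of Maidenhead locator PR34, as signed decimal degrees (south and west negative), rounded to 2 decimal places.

126.00, 128.00

Field P=15, R=17: +15·20° lon, +17·10° lat → SW at lon 120°, lat 80°.
Square 3, 4: +3·2° lon, +4·1° lat → SW at lon 126°, lat 84°.
Cell spans 2° lon × 1° lat.
west 126.00, east 128.00.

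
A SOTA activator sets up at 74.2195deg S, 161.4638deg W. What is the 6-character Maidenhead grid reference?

AB95gs

Offset from 180°W / 90°S: lon 18.5362°, lat 15.7805°.
Field (20°×10°, letters A–R): lon ⌊18.5362/20⌋ = 0 → A; lat ⌊15.7805/10⌋ = 1 → B.
Square (2°×1°, digits 0–9): lon ⌊18.5362/2⌋ = 9; lat ⌊5.7805/1⌋ = 5.
Subsquare (5′×2.5′, letters a–x): lon ⌊0.5362/0.0833333⌋ = 6 → g; lat ⌊0.7805/0.0416667⌋ = 18 → s.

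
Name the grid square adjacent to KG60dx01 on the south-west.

Longitude extended square 0; −1 → -1, wraps to 9, carry into subsquare.
Longitude subsquare d = 3; −1 → 2 = c.
Latitude extended square 1; −1 → 0.

KG60cx90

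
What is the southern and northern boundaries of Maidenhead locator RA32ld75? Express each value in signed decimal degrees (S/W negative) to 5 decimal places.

-87.85417, -87.85000

Field R=17, A=0: +17·20° lon, +0·10° lat → SW at lon 160°, lat -90°.
Square 3, 2: +3·2° lon, +2·1° lat → SW at lon 166°, lat -88°.
Subsquare l=11, d=3: +11·0.0833333° lon, +3·0.0416667° lat → SW at lon 166.917°, lat -87.875°.
Extended square 7, 5: +7·0.00833333° lon, +5·0.00416667° lat → SW at lon 166.975°, lat -87.8542°.
Cell spans 0.00833333° lon × 0.00416667° lat.
south -87.85417, north -87.85000.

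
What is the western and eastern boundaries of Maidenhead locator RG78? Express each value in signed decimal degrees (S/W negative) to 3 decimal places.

174.000, 176.000

Field R=17, G=6: +17·20° lon, +6·10° lat → SW at lon 160°, lat -30°.
Square 7, 8: +7·2° lon, +8·1° lat → SW at lon 174°, lat -22°.
Cell spans 2° lon × 1° lat.
west 174.000, east 176.000.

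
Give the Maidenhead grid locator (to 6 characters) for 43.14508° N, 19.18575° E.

JN93od

Add 180° to longitude and 90° to latitude: 199.1857, 133.1451.
Field: lon ⌊199.1857/20⌋ = 9 → J; lat ⌊133.1451/10⌋ = 13 → N.
Square: lon ⌊19.1857/2⌋ = 9; lat ⌊3.1451/1⌋ = 3.
Subsquare: lon ⌊1.1857/0.0833333⌋ = 14 → o; lat ⌊0.1451/0.0416667⌋ = 3 → d.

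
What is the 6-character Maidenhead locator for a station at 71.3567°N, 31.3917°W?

Offset from 180°W / 90°S: lon 148.6083°, lat 161.3567°.
Field: 148.6083/20 → 7 → H, 161.3567/10 → 16 → Q; chars HQ.
Square: 8.6083/2 → 4, 1.3567/1 → 1; chars 41.
Subsquare: 0.6083/0.0833333 → 7 → h, 0.3567/0.0416667 → 8 → i; chars hi.

HQ41hi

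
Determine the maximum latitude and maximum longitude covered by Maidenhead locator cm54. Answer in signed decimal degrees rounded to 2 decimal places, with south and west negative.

35.00, -128.00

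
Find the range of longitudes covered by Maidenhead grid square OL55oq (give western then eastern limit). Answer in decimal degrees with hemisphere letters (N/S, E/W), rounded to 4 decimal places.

Field O=14, L=11: +14·20° lon, +11·10° lat → SW at lon 100°, lat 20°.
Square 5, 5: +5·2° lon, +5·1° lat → SW at lon 110°, lat 25°.
Subsquare o=14, q=16: +14·0.0833333° lon, +16·0.0416667° lat → SW at lon 111.167°, lat 25.6667°.
Cell spans 0.0833333° lon × 0.0416667° lat.
west 111.1667° E, east 111.2500° E.

111.1667° E, 111.2500° E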